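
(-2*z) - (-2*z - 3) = 3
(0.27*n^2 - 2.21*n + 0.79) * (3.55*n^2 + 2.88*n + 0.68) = 0.9585*n^4 - 7.0679*n^3 - 3.3767*n^2 + 0.7724*n + 0.5372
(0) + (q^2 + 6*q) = q^2 + 6*q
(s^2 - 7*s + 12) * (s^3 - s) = s^5 - 7*s^4 + 11*s^3 + 7*s^2 - 12*s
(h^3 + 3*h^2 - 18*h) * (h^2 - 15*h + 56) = h^5 - 12*h^4 - 7*h^3 + 438*h^2 - 1008*h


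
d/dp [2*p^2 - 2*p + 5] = 4*p - 2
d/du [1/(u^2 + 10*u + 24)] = 2*(-u - 5)/(u^2 + 10*u + 24)^2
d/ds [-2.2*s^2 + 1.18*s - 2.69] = 1.18 - 4.4*s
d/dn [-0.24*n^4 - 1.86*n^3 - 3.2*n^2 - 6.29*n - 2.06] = -0.96*n^3 - 5.58*n^2 - 6.4*n - 6.29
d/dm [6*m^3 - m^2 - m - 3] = 18*m^2 - 2*m - 1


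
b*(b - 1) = b^2 - b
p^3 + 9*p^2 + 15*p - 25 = (p - 1)*(p + 5)^2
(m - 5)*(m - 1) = m^2 - 6*m + 5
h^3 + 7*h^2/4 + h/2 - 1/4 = (h - 1/4)*(h + 1)^2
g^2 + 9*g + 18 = (g + 3)*(g + 6)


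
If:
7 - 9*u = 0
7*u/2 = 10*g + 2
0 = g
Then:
No Solution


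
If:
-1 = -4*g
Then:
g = 1/4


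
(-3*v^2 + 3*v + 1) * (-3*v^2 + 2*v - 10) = 9*v^4 - 15*v^3 + 33*v^2 - 28*v - 10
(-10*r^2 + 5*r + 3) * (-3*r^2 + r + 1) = 30*r^4 - 25*r^3 - 14*r^2 + 8*r + 3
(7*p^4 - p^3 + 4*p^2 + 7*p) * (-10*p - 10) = -70*p^5 - 60*p^4 - 30*p^3 - 110*p^2 - 70*p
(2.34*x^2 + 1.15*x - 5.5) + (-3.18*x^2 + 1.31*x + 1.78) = -0.84*x^2 + 2.46*x - 3.72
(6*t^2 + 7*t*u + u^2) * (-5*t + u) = -30*t^3 - 29*t^2*u + 2*t*u^2 + u^3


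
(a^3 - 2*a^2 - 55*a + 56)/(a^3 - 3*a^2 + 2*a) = (a^2 - a - 56)/(a*(a - 2))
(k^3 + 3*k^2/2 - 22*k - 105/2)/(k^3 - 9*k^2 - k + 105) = (k + 7/2)/(k - 7)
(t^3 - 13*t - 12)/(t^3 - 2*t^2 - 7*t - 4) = (t + 3)/(t + 1)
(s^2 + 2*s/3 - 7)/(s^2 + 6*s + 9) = (s - 7/3)/(s + 3)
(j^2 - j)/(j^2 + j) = (j - 1)/(j + 1)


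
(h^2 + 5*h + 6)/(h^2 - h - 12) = (h + 2)/(h - 4)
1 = 1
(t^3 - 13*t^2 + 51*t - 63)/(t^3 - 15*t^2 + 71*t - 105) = (t - 3)/(t - 5)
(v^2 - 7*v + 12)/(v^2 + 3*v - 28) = (v - 3)/(v + 7)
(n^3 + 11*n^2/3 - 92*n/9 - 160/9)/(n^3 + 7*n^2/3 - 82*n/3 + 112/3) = (3*n^2 + 19*n + 20)/(3*(n^2 + 5*n - 14))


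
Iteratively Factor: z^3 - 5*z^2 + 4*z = (z - 4)*(z^2 - z) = (z - 4)*(z - 1)*(z)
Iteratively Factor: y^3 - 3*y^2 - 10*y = (y + 2)*(y^2 - 5*y) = (y - 5)*(y + 2)*(y)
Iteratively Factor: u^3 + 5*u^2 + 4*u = (u + 4)*(u^2 + u) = (u + 1)*(u + 4)*(u)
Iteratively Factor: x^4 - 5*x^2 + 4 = (x - 1)*(x^3 + x^2 - 4*x - 4) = (x - 2)*(x - 1)*(x^2 + 3*x + 2) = (x - 2)*(x - 1)*(x + 2)*(x + 1)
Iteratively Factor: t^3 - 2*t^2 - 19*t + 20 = (t + 4)*(t^2 - 6*t + 5) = (t - 1)*(t + 4)*(t - 5)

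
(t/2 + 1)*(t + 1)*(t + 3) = t^3/2 + 3*t^2 + 11*t/2 + 3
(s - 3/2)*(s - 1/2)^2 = s^3 - 5*s^2/2 + 7*s/4 - 3/8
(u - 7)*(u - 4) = u^2 - 11*u + 28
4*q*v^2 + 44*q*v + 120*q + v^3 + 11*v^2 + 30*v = (4*q + v)*(v + 5)*(v + 6)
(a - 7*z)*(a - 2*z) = a^2 - 9*a*z + 14*z^2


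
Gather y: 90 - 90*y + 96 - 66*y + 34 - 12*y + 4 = 224 - 168*y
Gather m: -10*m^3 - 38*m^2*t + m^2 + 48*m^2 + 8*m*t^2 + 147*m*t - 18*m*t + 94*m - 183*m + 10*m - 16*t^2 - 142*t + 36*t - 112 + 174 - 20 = -10*m^3 + m^2*(49 - 38*t) + m*(8*t^2 + 129*t - 79) - 16*t^2 - 106*t + 42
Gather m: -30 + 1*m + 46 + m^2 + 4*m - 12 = m^2 + 5*m + 4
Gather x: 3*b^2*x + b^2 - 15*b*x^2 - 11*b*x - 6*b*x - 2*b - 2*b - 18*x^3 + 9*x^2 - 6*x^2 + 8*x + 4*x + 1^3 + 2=b^2 - 4*b - 18*x^3 + x^2*(3 - 15*b) + x*(3*b^2 - 17*b + 12) + 3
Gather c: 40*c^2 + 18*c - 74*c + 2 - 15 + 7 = 40*c^2 - 56*c - 6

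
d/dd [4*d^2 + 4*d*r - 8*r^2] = 8*d + 4*r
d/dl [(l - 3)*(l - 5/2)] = 2*l - 11/2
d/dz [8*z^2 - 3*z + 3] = 16*z - 3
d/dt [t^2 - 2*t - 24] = 2*t - 2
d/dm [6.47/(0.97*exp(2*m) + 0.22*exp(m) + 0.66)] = (-12.5518*exp(m) - 1.4234)*exp(m)/(0.97*exp(2*m) + 0.22*exp(m) + 0.66)^2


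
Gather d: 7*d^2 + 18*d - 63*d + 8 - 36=7*d^2 - 45*d - 28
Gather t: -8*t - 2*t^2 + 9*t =-2*t^2 + t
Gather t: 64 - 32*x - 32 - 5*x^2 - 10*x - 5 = -5*x^2 - 42*x + 27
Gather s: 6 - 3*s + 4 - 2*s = 10 - 5*s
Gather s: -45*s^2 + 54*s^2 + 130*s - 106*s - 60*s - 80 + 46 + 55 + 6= 9*s^2 - 36*s + 27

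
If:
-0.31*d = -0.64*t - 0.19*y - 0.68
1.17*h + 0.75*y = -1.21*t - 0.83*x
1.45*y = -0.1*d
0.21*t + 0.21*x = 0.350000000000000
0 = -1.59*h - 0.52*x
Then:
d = 0.19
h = -0.86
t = -0.96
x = 2.63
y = -0.01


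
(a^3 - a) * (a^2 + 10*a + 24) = a^5 + 10*a^4 + 23*a^3 - 10*a^2 - 24*a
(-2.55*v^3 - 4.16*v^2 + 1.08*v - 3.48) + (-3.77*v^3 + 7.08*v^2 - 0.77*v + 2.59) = -6.32*v^3 + 2.92*v^2 + 0.31*v - 0.89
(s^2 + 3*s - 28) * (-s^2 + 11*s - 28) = -s^4 + 8*s^3 + 33*s^2 - 392*s + 784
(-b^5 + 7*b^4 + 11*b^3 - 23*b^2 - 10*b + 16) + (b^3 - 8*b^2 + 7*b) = -b^5 + 7*b^4 + 12*b^3 - 31*b^2 - 3*b + 16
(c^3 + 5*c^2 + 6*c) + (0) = c^3 + 5*c^2 + 6*c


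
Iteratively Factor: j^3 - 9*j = (j)*(j^2 - 9) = j*(j - 3)*(j + 3)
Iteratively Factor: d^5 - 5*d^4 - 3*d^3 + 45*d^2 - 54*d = (d - 2)*(d^4 - 3*d^3 - 9*d^2 + 27*d) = d*(d - 2)*(d^3 - 3*d^2 - 9*d + 27) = d*(d - 3)*(d - 2)*(d^2 - 9) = d*(d - 3)^2*(d - 2)*(d + 3)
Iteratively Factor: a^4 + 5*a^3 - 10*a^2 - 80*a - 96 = (a + 2)*(a^3 + 3*a^2 - 16*a - 48) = (a - 4)*(a + 2)*(a^2 + 7*a + 12) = (a - 4)*(a + 2)*(a + 4)*(a + 3)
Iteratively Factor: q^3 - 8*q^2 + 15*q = (q)*(q^2 - 8*q + 15) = q*(q - 5)*(q - 3)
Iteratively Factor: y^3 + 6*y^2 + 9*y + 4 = (y + 4)*(y^2 + 2*y + 1) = (y + 1)*(y + 4)*(y + 1)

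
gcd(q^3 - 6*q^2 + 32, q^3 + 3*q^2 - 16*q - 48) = q - 4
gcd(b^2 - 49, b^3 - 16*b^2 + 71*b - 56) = b - 7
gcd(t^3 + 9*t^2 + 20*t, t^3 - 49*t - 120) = t + 5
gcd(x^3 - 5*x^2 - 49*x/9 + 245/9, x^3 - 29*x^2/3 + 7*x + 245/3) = x^2 - 8*x/3 - 35/3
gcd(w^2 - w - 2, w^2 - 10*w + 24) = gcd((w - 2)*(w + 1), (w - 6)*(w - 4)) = 1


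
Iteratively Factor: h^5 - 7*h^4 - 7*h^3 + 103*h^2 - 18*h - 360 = (h + 2)*(h^4 - 9*h^3 + 11*h^2 + 81*h - 180) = (h - 3)*(h + 2)*(h^3 - 6*h^2 - 7*h + 60) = (h - 3)*(h + 2)*(h + 3)*(h^2 - 9*h + 20) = (h - 4)*(h - 3)*(h + 2)*(h + 3)*(h - 5)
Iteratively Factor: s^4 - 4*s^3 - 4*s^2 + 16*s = (s + 2)*(s^3 - 6*s^2 + 8*s) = (s - 2)*(s + 2)*(s^2 - 4*s) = s*(s - 2)*(s + 2)*(s - 4)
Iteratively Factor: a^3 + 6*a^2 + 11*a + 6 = (a + 1)*(a^2 + 5*a + 6) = (a + 1)*(a + 2)*(a + 3)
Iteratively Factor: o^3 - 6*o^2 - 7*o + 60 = (o + 3)*(o^2 - 9*o + 20) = (o - 5)*(o + 3)*(o - 4)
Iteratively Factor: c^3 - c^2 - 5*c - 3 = (c + 1)*(c^2 - 2*c - 3) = (c - 3)*(c + 1)*(c + 1)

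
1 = 1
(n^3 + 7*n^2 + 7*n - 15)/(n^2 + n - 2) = (n^2 + 8*n + 15)/(n + 2)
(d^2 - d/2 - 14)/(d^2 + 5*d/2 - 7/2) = (d - 4)/(d - 1)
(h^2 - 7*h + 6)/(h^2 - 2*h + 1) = (h - 6)/(h - 1)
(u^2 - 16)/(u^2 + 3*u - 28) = (u + 4)/(u + 7)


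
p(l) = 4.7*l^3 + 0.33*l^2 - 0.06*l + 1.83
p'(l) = 14.1*l^2 + 0.66*l - 0.06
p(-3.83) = -257.15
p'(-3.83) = 204.24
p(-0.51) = 1.32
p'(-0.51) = 3.27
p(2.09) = 46.05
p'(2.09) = 62.91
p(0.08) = 1.83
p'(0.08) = 0.08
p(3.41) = 191.83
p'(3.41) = 166.15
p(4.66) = 484.33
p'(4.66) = 309.21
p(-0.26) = 1.79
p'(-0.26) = 0.72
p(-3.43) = -183.74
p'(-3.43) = 163.56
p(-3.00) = -121.92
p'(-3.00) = 124.86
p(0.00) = 1.83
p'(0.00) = -0.06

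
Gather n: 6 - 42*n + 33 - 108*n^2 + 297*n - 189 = -108*n^2 + 255*n - 150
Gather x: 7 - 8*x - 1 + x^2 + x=x^2 - 7*x + 6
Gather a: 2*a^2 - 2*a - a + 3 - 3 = 2*a^2 - 3*a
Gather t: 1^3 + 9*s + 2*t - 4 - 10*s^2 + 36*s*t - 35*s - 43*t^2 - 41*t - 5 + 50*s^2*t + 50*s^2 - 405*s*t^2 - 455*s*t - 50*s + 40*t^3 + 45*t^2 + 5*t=40*s^2 - 76*s + 40*t^3 + t^2*(2 - 405*s) + t*(50*s^2 - 419*s - 34) - 8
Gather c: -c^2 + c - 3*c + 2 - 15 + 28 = -c^2 - 2*c + 15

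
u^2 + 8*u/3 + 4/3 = (u + 2/3)*(u + 2)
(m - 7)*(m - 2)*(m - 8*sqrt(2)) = m^3 - 8*sqrt(2)*m^2 - 9*m^2 + 14*m + 72*sqrt(2)*m - 112*sqrt(2)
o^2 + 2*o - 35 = (o - 5)*(o + 7)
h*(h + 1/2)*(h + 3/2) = h^3 + 2*h^2 + 3*h/4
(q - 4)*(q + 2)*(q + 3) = q^3 + q^2 - 14*q - 24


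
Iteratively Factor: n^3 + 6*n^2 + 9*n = (n)*(n^2 + 6*n + 9) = n*(n + 3)*(n + 3)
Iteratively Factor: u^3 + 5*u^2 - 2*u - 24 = (u + 4)*(u^2 + u - 6) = (u + 3)*(u + 4)*(u - 2)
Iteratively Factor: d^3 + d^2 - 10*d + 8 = (d - 1)*(d^2 + 2*d - 8) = (d - 1)*(d + 4)*(d - 2)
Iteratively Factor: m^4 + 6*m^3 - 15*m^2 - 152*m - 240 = (m + 3)*(m^3 + 3*m^2 - 24*m - 80) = (m + 3)*(m + 4)*(m^2 - m - 20) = (m - 5)*(m + 3)*(m + 4)*(m + 4)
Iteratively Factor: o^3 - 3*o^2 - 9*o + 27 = (o + 3)*(o^2 - 6*o + 9) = (o - 3)*(o + 3)*(o - 3)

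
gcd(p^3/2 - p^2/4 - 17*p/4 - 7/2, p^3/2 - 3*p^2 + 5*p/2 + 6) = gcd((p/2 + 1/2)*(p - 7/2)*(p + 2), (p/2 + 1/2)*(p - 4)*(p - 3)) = p + 1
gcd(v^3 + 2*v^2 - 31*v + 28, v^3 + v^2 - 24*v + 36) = 1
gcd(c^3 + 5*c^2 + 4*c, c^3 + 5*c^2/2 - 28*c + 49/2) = 1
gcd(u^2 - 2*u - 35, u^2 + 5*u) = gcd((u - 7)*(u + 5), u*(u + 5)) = u + 5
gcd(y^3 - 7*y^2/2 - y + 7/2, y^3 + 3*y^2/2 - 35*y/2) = y - 7/2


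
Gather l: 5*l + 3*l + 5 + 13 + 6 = 8*l + 24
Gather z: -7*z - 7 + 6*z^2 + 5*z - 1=6*z^2 - 2*z - 8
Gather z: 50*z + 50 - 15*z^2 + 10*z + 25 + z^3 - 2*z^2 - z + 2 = z^3 - 17*z^2 + 59*z + 77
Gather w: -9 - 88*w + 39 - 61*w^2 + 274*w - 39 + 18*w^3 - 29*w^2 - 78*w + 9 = 18*w^3 - 90*w^2 + 108*w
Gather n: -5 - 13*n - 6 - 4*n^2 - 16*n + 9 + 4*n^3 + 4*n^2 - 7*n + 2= 4*n^3 - 36*n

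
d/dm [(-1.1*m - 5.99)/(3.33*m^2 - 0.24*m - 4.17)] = (3.663*m^2 + 39.8934*m + 3.1494)/(11.0889*m^4 - 1.5984*m^3 - 27.7146*m^2 + 2.0016*m + 17.3889)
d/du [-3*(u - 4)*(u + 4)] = -6*u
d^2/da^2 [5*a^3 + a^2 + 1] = 30*a + 2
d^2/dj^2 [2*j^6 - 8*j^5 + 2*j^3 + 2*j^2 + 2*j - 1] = 60*j^4 - 160*j^3 + 12*j + 4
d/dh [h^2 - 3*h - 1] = 2*h - 3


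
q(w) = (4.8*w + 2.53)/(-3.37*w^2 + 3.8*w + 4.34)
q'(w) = (4.8*w + 2.53)*(6.74*w - 3.8)/(-3.37*w^2 + 3.8*w + 4.34)^2 + 4.8/(-3.37*w^2 + 3.8*w + 4.34)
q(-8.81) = 0.14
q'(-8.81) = 0.01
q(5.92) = -0.34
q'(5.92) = 0.08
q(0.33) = 0.79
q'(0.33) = 0.68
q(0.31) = 0.77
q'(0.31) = 0.67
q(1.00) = 1.54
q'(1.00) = 1.95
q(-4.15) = 0.25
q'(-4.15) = 0.05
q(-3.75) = 0.27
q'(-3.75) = 0.05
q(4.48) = -0.52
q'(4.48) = 0.19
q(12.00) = -0.14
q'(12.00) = 0.01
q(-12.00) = 0.10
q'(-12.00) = 0.01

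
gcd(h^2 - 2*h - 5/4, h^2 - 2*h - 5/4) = h^2 - 2*h - 5/4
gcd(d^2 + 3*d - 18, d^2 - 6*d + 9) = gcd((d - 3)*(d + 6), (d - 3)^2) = d - 3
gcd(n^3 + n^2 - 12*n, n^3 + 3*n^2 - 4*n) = n^2 + 4*n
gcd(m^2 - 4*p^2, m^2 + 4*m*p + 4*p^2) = m + 2*p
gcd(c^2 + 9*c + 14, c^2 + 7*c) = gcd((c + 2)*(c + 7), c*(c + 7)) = c + 7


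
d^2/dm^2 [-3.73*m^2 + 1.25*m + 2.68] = -7.46000000000000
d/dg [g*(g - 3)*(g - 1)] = 3*g^2 - 8*g + 3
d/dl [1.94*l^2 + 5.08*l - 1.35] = 3.88*l + 5.08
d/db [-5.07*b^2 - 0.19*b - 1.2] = -10.14*b - 0.19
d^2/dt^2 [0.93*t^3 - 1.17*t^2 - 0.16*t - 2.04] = 5.58*t - 2.34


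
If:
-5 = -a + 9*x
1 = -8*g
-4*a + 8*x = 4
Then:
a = -19/7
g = -1/8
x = -6/7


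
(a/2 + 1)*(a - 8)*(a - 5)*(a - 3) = a^4/2 - 7*a^3 + 47*a^2/2 + 19*a - 120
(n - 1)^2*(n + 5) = n^3 + 3*n^2 - 9*n + 5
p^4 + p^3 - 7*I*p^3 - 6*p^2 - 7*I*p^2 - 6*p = p*(p + 1)*(p - 6*I)*(p - I)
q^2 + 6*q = q*(q + 6)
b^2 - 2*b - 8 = (b - 4)*(b + 2)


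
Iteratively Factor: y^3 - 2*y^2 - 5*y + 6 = (y - 1)*(y^2 - y - 6) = (y - 3)*(y - 1)*(y + 2)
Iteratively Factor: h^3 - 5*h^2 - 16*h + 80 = (h + 4)*(h^2 - 9*h + 20) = (h - 4)*(h + 4)*(h - 5)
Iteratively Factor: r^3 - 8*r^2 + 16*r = (r - 4)*(r^2 - 4*r) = r*(r - 4)*(r - 4)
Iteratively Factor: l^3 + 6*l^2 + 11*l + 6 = (l + 2)*(l^2 + 4*l + 3) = (l + 1)*(l + 2)*(l + 3)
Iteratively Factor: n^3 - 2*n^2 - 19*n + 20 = (n + 4)*(n^2 - 6*n + 5) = (n - 1)*(n + 4)*(n - 5)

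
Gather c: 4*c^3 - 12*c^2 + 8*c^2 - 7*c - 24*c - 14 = 4*c^3 - 4*c^2 - 31*c - 14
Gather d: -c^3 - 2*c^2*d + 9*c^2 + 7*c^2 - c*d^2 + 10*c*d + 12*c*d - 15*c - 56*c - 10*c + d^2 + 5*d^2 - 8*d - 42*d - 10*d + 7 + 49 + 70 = -c^3 + 16*c^2 - 81*c + d^2*(6 - c) + d*(-2*c^2 + 22*c - 60) + 126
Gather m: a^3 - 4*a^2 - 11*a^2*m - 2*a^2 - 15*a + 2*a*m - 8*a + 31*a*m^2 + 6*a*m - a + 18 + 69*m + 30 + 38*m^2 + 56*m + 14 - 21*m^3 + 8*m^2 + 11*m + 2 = a^3 - 6*a^2 - 24*a - 21*m^3 + m^2*(31*a + 46) + m*(-11*a^2 + 8*a + 136) + 64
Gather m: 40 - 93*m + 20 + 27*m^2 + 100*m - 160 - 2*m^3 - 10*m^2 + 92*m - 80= -2*m^3 + 17*m^2 + 99*m - 180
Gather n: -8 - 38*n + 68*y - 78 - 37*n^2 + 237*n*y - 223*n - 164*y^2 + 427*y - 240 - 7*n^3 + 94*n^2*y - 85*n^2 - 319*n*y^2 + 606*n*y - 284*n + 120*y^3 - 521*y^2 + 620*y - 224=-7*n^3 + n^2*(94*y - 122) + n*(-319*y^2 + 843*y - 545) + 120*y^3 - 685*y^2 + 1115*y - 550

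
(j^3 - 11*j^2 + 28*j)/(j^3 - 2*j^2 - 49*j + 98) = j*(j - 4)/(j^2 + 5*j - 14)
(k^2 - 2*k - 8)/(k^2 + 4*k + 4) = (k - 4)/(k + 2)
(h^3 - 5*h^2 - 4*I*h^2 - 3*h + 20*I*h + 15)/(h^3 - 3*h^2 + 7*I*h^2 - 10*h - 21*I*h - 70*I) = (h^2 - 4*I*h - 3)/(h^2 + h*(2 + 7*I) + 14*I)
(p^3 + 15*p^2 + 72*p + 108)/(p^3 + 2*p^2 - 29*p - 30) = (p^2 + 9*p + 18)/(p^2 - 4*p - 5)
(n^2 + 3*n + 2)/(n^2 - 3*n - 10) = (n + 1)/(n - 5)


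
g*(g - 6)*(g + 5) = g^3 - g^2 - 30*g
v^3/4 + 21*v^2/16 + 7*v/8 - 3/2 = (v/4 + 1)*(v - 3/4)*(v + 2)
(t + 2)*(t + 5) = t^2 + 7*t + 10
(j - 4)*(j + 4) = j^2 - 16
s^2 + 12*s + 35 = (s + 5)*(s + 7)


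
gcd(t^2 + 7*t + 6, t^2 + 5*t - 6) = t + 6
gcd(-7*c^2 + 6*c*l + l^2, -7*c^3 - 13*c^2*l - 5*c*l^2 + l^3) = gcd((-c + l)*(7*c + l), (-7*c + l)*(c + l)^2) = 1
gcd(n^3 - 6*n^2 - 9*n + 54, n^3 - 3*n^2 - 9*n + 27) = n^2 - 9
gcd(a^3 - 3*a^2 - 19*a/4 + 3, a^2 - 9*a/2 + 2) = a^2 - 9*a/2 + 2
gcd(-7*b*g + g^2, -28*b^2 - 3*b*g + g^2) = 7*b - g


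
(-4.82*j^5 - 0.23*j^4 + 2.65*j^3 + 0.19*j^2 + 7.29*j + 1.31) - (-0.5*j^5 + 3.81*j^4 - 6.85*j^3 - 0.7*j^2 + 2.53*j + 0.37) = -4.32*j^5 - 4.04*j^4 + 9.5*j^3 + 0.89*j^2 + 4.76*j + 0.94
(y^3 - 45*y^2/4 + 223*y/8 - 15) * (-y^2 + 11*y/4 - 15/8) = -y^5 + 14*y^4 - 971*y^3/16 + 451*y^2/4 - 5985*y/64 + 225/8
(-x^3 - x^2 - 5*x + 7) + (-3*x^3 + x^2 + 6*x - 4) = -4*x^3 + x + 3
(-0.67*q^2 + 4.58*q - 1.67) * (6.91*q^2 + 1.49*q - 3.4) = -4.6297*q^4 + 30.6495*q^3 - 2.4375*q^2 - 18.0603*q + 5.678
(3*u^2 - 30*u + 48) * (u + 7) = 3*u^3 - 9*u^2 - 162*u + 336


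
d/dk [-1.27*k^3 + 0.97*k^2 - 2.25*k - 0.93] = -3.81*k^2 + 1.94*k - 2.25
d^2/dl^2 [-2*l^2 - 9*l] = -4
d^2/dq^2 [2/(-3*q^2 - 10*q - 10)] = 4*(9*q^2 + 30*q - 4*(3*q + 5)^2 + 30)/(3*q^2 + 10*q + 10)^3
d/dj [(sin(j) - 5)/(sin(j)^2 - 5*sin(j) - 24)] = (10*sin(j) + cos(j)^2 - 50)*cos(j)/((sin(j) - 8)^2*(sin(j) + 3)^2)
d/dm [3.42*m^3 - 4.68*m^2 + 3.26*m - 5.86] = 10.26*m^2 - 9.36*m + 3.26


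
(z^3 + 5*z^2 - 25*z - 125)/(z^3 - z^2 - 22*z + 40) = (z^2 - 25)/(z^2 - 6*z + 8)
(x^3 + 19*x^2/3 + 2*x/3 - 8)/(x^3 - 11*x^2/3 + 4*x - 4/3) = (3*x^2 + 22*x + 24)/(3*x^2 - 8*x + 4)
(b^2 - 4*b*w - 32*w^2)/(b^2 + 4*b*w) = (b - 8*w)/b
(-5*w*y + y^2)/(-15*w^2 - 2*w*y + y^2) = y/(3*w + y)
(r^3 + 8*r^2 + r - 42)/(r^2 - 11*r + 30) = (r^3 + 8*r^2 + r - 42)/(r^2 - 11*r + 30)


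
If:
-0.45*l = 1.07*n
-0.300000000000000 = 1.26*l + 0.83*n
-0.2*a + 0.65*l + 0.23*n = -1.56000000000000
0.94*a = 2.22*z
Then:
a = 6.89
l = -0.33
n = 0.14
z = 2.92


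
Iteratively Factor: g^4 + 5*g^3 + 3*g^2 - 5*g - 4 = (g + 4)*(g^3 + g^2 - g - 1) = (g + 1)*(g + 4)*(g^2 - 1) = (g + 1)^2*(g + 4)*(g - 1)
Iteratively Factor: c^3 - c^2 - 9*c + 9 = (c + 3)*(c^2 - 4*c + 3) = (c - 3)*(c + 3)*(c - 1)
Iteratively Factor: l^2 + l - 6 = (l - 2)*(l + 3)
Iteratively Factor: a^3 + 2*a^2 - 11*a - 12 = (a - 3)*(a^2 + 5*a + 4) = (a - 3)*(a + 1)*(a + 4)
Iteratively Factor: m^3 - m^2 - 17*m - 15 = (m - 5)*(m^2 + 4*m + 3) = (m - 5)*(m + 1)*(m + 3)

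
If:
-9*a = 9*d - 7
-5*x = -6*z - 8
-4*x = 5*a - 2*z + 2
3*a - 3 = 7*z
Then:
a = -36/31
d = 541/279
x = 106/217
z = -201/217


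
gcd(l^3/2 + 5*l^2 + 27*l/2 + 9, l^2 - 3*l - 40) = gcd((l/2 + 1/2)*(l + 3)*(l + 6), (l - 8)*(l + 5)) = 1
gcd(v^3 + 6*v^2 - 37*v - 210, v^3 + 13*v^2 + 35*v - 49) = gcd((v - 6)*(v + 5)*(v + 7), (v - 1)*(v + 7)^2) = v + 7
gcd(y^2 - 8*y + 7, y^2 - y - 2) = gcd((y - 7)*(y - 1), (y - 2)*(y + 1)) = 1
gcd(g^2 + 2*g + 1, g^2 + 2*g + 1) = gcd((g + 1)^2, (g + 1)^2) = g^2 + 2*g + 1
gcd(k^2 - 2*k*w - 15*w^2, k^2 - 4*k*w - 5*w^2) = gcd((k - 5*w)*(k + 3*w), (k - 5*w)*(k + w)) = -k + 5*w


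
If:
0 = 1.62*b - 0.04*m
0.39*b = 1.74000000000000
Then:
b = 4.46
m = 180.69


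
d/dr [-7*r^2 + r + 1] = 1 - 14*r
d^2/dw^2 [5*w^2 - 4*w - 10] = 10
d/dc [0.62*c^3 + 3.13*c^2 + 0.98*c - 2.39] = 1.86*c^2 + 6.26*c + 0.98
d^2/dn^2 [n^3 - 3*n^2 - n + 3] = 6*n - 6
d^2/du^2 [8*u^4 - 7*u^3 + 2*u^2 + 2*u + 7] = 96*u^2 - 42*u + 4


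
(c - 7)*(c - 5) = c^2 - 12*c + 35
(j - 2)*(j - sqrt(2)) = j^2 - 2*j - sqrt(2)*j + 2*sqrt(2)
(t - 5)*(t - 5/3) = t^2 - 20*t/3 + 25/3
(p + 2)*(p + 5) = p^2 + 7*p + 10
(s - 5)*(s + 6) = s^2 + s - 30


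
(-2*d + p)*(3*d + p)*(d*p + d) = -6*d^3*p - 6*d^3 + d^2*p^2 + d^2*p + d*p^3 + d*p^2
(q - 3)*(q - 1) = q^2 - 4*q + 3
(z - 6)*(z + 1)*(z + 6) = z^3 + z^2 - 36*z - 36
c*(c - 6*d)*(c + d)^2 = c^4 - 4*c^3*d - 11*c^2*d^2 - 6*c*d^3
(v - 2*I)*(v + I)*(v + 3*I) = v^3 + 2*I*v^2 + 5*v + 6*I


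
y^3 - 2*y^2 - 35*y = y*(y - 7)*(y + 5)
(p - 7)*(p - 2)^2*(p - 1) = p^4 - 12*p^3 + 43*p^2 - 60*p + 28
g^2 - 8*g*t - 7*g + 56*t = (g - 7)*(g - 8*t)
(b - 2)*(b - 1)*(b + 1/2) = b^3 - 5*b^2/2 + b/2 + 1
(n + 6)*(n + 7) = n^2 + 13*n + 42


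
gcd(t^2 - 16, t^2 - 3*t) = 1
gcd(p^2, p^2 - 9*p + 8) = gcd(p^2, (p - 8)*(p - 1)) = 1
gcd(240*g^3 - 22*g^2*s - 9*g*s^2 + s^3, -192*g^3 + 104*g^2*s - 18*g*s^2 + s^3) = 48*g^2 - 14*g*s + s^2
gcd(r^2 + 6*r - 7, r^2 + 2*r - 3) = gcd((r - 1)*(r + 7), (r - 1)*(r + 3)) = r - 1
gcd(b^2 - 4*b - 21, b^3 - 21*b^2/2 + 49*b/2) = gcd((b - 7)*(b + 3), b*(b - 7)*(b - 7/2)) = b - 7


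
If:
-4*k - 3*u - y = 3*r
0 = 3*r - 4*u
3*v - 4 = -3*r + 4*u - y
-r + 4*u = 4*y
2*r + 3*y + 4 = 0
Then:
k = 23/14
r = -8/7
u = -6/7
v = 32/21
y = -4/7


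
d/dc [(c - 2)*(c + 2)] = 2*c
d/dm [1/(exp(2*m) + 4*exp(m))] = 2*(-exp(m) - 2)*exp(-m)/(exp(m) + 4)^2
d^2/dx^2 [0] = 0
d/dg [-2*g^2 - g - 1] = -4*g - 1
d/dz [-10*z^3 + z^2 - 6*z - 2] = -30*z^2 + 2*z - 6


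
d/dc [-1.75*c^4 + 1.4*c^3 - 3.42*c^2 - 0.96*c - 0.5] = -7.0*c^3 + 4.2*c^2 - 6.84*c - 0.96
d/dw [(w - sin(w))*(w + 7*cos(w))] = -(w - sin(w))*(7*sin(w) - 1) - (w + 7*cos(w))*(cos(w) - 1)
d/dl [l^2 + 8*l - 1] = 2*l + 8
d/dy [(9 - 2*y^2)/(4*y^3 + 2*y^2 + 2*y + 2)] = (4*y^4 - 56*y^2 - 22*y - 9)/(2*(4*y^6 + 4*y^5 + 5*y^4 + 6*y^3 + 3*y^2 + 2*y + 1))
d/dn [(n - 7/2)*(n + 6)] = 2*n + 5/2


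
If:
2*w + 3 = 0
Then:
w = -3/2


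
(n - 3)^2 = n^2 - 6*n + 9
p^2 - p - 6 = (p - 3)*(p + 2)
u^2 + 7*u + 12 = (u + 3)*(u + 4)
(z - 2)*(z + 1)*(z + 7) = z^3 + 6*z^2 - 9*z - 14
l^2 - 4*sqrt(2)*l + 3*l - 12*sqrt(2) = (l + 3)*(l - 4*sqrt(2))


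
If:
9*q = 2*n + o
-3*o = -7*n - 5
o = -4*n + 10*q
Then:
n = 5/41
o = 80/41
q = 10/41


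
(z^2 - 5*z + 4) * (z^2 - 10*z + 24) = z^4 - 15*z^3 + 78*z^2 - 160*z + 96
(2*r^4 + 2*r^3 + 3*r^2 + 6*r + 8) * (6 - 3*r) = -6*r^5 + 6*r^4 + 3*r^3 + 12*r + 48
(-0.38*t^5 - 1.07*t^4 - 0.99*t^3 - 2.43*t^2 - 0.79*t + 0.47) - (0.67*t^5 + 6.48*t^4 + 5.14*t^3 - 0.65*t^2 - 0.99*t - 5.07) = -1.05*t^5 - 7.55*t^4 - 6.13*t^3 - 1.78*t^2 + 0.2*t + 5.54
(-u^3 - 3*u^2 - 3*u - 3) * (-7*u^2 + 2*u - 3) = 7*u^5 + 19*u^4 + 18*u^3 + 24*u^2 + 3*u + 9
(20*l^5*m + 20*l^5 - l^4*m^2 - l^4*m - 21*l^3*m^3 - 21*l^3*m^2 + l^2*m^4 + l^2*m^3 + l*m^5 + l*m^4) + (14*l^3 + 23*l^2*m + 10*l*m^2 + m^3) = 20*l^5*m + 20*l^5 - l^4*m^2 - l^4*m - 21*l^3*m^3 - 21*l^3*m^2 + 14*l^3 + l^2*m^4 + l^2*m^3 + 23*l^2*m + l*m^5 + l*m^4 + 10*l*m^2 + m^3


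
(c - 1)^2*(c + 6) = c^3 + 4*c^2 - 11*c + 6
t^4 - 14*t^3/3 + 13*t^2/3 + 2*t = t*(t - 3)*(t - 2)*(t + 1/3)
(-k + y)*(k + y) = -k^2 + y^2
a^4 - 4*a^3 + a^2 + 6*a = a*(a - 3)*(a - 2)*(a + 1)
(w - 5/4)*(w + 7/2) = w^2 + 9*w/4 - 35/8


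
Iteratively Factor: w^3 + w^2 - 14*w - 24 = (w + 2)*(w^2 - w - 12) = (w + 2)*(w + 3)*(w - 4)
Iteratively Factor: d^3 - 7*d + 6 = (d - 2)*(d^2 + 2*d - 3) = (d - 2)*(d - 1)*(d + 3)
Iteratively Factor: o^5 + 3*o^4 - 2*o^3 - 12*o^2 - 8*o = (o + 2)*(o^4 + o^3 - 4*o^2 - 4*o) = (o + 1)*(o + 2)*(o^3 - 4*o) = (o + 1)*(o + 2)^2*(o^2 - 2*o) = o*(o + 1)*(o + 2)^2*(o - 2)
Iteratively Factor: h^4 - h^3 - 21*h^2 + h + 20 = (h + 4)*(h^3 - 5*h^2 - h + 5) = (h - 1)*(h + 4)*(h^2 - 4*h - 5) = (h - 1)*(h + 1)*(h + 4)*(h - 5)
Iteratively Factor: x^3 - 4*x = (x - 2)*(x^2 + 2*x) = (x - 2)*(x + 2)*(x)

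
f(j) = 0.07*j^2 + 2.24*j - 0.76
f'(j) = 0.14*j + 2.24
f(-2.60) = -6.11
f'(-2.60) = 1.88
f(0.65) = 0.73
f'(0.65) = 2.33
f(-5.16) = -10.45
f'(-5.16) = 1.52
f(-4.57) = -9.53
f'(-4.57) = 1.60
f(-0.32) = -1.47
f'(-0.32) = 2.20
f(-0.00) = -0.76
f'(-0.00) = 2.24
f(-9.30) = -15.54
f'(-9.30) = 0.94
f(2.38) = 4.97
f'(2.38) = 2.57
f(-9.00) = -15.25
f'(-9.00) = 0.98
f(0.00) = -0.76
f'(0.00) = 2.24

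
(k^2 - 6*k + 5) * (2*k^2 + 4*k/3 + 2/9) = 2*k^4 - 32*k^3/3 + 20*k^2/9 + 16*k/3 + 10/9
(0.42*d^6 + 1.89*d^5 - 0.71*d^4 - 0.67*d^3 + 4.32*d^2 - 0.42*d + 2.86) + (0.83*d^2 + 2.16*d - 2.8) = 0.42*d^6 + 1.89*d^5 - 0.71*d^4 - 0.67*d^3 + 5.15*d^2 + 1.74*d + 0.0600000000000001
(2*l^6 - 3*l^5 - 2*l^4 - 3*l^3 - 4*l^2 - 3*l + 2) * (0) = 0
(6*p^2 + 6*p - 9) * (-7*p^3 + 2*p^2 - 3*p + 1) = -42*p^5 - 30*p^4 + 57*p^3 - 30*p^2 + 33*p - 9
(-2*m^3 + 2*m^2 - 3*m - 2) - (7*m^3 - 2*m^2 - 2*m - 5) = -9*m^3 + 4*m^2 - m + 3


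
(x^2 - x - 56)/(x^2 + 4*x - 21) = (x - 8)/(x - 3)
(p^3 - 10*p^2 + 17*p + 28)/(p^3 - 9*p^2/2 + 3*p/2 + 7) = 2*(p^2 - 11*p + 28)/(2*p^2 - 11*p + 14)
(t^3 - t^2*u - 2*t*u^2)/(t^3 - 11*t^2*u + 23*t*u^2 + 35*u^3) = t*(t - 2*u)/(t^2 - 12*t*u + 35*u^2)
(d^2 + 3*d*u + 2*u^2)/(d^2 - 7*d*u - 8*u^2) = (-d - 2*u)/(-d + 8*u)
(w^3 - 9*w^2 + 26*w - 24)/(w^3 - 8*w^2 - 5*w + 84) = (w^2 - 5*w + 6)/(w^2 - 4*w - 21)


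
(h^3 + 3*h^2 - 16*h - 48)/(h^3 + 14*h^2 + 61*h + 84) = (h - 4)/(h + 7)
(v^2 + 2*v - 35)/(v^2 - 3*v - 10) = (v + 7)/(v + 2)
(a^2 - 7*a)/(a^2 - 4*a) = (a - 7)/(a - 4)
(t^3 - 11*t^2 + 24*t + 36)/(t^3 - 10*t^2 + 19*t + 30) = (t - 6)/(t - 5)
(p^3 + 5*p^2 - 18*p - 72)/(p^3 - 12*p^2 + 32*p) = (p^2 + 9*p + 18)/(p*(p - 8))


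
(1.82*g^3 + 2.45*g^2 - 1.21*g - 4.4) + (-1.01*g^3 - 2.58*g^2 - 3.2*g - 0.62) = 0.81*g^3 - 0.13*g^2 - 4.41*g - 5.02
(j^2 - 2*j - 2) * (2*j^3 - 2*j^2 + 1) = 2*j^5 - 6*j^4 + 5*j^2 - 2*j - 2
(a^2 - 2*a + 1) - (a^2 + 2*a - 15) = 16 - 4*a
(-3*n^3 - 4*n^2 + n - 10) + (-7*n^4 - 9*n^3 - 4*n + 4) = -7*n^4 - 12*n^3 - 4*n^2 - 3*n - 6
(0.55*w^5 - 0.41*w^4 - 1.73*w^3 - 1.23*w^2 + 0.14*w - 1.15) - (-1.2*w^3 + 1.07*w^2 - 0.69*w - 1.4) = 0.55*w^5 - 0.41*w^4 - 0.53*w^3 - 2.3*w^2 + 0.83*w + 0.25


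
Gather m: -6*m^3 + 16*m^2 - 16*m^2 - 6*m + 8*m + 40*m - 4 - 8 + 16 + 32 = -6*m^3 + 42*m + 36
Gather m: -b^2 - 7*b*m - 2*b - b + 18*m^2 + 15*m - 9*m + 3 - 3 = -b^2 - 3*b + 18*m^2 + m*(6 - 7*b)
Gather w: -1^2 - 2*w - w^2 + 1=-w^2 - 2*w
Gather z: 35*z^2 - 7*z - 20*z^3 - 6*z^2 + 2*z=-20*z^3 + 29*z^2 - 5*z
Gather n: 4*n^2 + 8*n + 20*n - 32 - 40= 4*n^2 + 28*n - 72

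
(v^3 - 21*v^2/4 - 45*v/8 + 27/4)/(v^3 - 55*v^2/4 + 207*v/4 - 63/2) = (v + 3/2)/(v - 7)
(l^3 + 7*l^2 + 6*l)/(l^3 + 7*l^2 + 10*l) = (l^2 + 7*l + 6)/(l^2 + 7*l + 10)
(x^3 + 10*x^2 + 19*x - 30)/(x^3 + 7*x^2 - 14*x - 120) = (x - 1)/(x - 4)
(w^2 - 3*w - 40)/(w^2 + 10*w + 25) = (w - 8)/(w + 5)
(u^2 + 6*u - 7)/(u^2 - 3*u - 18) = (-u^2 - 6*u + 7)/(-u^2 + 3*u + 18)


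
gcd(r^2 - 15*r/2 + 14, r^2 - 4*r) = r - 4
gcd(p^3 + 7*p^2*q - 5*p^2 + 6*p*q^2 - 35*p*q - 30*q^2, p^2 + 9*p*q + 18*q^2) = p + 6*q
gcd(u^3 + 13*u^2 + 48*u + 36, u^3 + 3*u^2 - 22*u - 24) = u^2 + 7*u + 6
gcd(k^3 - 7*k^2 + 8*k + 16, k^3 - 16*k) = k - 4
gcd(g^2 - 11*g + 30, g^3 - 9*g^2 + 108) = g - 6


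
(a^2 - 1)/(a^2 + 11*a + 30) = (a^2 - 1)/(a^2 + 11*a + 30)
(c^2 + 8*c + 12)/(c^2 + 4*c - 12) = (c + 2)/(c - 2)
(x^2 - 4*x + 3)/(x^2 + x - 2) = (x - 3)/(x + 2)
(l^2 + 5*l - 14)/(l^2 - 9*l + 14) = (l + 7)/(l - 7)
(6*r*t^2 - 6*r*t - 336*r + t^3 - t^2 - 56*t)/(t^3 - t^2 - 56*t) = (6*r + t)/t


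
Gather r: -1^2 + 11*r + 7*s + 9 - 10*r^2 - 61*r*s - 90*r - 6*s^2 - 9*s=-10*r^2 + r*(-61*s - 79) - 6*s^2 - 2*s + 8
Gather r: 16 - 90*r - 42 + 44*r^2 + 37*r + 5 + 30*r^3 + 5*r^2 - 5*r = 30*r^3 + 49*r^2 - 58*r - 21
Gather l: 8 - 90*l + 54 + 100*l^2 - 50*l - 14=100*l^2 - 140*l + 48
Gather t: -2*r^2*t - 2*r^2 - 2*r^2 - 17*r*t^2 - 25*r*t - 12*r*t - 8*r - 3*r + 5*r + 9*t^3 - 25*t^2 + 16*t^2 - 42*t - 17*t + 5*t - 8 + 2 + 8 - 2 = -4*r^2 - 6*r + 9*t^3 + t^2*(-17*r - 9) + t*(-2*r^2 - 37*r - 54)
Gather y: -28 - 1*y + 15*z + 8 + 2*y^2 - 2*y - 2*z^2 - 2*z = 2*y^2 - 3*y - 2*z^2 + 13*z - 20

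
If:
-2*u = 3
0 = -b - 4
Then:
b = -4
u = -3/2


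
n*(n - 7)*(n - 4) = n^3 - 11*n^2 + 28*n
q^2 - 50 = (q - 5*sqrt(2))*(q + 5*sqrt(2))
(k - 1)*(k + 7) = k^2 + 6*k - 7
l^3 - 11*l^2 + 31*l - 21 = (l - 7)*(l - 3)*(l - 1)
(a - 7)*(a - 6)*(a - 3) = a^3 - 16*a^2 + 81*a - 126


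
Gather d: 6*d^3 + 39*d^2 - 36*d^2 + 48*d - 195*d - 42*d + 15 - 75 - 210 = 6*d^3 + 3*d^2 - 189*d - 270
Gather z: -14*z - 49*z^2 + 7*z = -49*z^2 - 7*z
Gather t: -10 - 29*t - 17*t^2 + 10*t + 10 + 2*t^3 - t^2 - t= 2*t^3 - 18*t^2 - 20*t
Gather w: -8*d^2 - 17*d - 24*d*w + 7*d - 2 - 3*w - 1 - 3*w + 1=-8*d^2 - 10*d + w*(-24*d - 6) - 2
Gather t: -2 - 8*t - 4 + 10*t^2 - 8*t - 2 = 10*t^2 - 16*t - 8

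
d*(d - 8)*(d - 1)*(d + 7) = d^4 - 2*d^3 - 55*d^2 + 56*d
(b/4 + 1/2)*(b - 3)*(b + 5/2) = b^3/4 + 3*b^2/8 - 17*b/8 - 15/4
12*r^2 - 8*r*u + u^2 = (-6*r + u)*(-2*r + u)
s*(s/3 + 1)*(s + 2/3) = s^3/3 + 11*s^2/9 + 2*s/3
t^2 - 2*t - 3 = (t - 3)*(t + 1)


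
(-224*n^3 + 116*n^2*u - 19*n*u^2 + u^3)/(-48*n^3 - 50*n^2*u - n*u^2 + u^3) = (28*n^2 - 11*n*u + u^2)/(6*n^2 + 7*n*u + u^2)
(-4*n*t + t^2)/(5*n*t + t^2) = (-4*n + t)/(5*n + t)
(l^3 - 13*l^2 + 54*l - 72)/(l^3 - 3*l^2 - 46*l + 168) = (l - 3)/(l + 7)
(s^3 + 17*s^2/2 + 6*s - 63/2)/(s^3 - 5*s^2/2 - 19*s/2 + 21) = (2*s^2 + 11*s - 21)/(2*s^2 - 11*s + 14)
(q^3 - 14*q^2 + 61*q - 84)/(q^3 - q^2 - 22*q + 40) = (q^2 - 10*q + 21)/(q^2 + 3*q - 10)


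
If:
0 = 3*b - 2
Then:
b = 2/3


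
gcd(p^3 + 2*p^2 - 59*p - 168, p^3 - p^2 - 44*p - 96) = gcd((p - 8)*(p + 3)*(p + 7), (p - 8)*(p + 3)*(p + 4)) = p^2 - 5*p - 24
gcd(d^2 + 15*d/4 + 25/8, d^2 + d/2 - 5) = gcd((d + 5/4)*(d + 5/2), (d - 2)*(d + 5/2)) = d + 5/2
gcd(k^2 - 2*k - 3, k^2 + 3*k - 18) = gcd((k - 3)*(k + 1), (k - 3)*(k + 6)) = k - 3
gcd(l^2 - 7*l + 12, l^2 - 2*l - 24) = 1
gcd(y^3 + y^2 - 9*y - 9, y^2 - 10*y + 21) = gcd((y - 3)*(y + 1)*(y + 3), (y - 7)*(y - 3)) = y - 3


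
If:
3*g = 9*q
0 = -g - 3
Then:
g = -3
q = -1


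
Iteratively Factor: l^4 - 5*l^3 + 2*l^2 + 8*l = (l - 2)*(l^3 - 3*l^2 - 4*l) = (l - 2)*(l + 1)*(l^2 - 4*l) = l*(l - 2)*(l + 1)*(l - 4)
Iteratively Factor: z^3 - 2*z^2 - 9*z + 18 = (z + 3)*(z^2 - 5*z + 6) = (z - 3)*(z + 3)*(z - 2)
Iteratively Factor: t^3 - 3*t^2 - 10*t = (t)*(t^2 - 3*t - 10) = t*(t - 5)*(t + 2)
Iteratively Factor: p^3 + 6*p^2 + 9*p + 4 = (p + 1)*(p^2 + 5*p + 4) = (p + 1)^2*(p + 4)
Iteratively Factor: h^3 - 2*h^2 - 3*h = (h - 3)*(h^2 + h) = (h - 3)*(h + 1)*(h)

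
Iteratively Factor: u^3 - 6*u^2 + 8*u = (u)*(u^2 - 6*u + 8) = u*(u - 2)*(u - 4)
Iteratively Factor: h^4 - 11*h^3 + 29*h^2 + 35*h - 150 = (h + 2)*(h^3 - 13*h^2 + 55*h - 75) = (h - 5)*(h + 2)*(h^2 - 8*h + 15) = (h - 5)*(h - 3)*(h + 2)*(h - 5)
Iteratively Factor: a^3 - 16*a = (a - 4)*(a^2 + 4*a) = (a - 4)*(a + 4)*(a)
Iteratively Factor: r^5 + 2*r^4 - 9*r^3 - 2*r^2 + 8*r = (r + 4)*(r^4 - 2*r^3 - r^2 + 2*r) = (r - 2)*(r + 4)*(r^3 - r) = (r - 2)*(r - 1)*(r + 4)*(r^2 + r) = (r - 2)*(r - 1)*(r + 1)*(r + 4)*(r)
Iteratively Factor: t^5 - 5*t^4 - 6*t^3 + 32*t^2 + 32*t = (t - 4)*(t^4 - t^3 - 10*t^2 - 8*t) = t*(t - 4)*(t^3 - t^2 - 10*t - 8) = t*(t - 4)*(t + 2)*(t^2 - 3*t - 4) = t*(t - 4)*(t + 1)*(t + 2)*(t - 4)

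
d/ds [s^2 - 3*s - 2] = 2*s - 3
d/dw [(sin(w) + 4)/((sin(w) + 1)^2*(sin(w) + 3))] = (-15*sin(w) + cos(2*w) - 26)*cos(w)/((sin(w) + 1)^3*(sin(w) + 3)^2)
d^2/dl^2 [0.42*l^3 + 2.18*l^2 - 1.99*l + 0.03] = 2.52*l + 4.36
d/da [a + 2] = 1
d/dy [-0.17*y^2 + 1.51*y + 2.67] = 1.51 - 0.34*y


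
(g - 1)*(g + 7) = g^2 + 6*g - 7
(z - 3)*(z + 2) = z^2 - z - 6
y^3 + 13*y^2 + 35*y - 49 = (y - 1)*(y + 7)^2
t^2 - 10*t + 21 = (t - 7)*(t - 3)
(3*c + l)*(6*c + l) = 18*c^2 + 9*c*l + l^2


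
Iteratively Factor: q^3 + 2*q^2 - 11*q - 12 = (q + 4)*(q^2 - 2*q - 3) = (q - 3)*(q + 4)*(q + 1)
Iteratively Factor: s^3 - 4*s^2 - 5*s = (s + 1)*(s^2 - 5*s) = s*(s + 1)*(s - 5)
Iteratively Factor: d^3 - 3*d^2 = (d)*(d^2 - 3*d) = d^2*(d - 3)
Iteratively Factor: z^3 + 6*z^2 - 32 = (z + 4)*(z^2 + 2*z - 8) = (z + 4)^2*(z - 2)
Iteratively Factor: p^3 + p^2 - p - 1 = (p - 1)*(p^2 + 2*p + 1) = (p - 1)*(p + 1)*(p + 1)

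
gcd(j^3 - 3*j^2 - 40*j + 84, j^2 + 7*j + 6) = j + 6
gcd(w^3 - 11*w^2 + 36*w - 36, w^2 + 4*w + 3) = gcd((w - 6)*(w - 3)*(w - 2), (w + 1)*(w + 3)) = 1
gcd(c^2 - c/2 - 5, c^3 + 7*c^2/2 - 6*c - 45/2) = c - 5/2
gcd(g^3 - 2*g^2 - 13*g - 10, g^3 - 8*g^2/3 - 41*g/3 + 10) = g - 5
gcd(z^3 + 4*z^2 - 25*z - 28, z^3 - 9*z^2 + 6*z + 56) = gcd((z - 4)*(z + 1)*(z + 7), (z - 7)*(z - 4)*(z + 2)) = z - 4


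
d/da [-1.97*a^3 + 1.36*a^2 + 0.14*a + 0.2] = -5.91*a^2 + 2.72*a + 0.14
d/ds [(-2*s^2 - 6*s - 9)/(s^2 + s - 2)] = (4*s^2 + 26*s + 21)/(s^4 + 2*s^3 - 3*s^2 - 4*s + 4)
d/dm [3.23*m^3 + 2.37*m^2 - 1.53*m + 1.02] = 9.69*m^2 + 4.74*m - 1.53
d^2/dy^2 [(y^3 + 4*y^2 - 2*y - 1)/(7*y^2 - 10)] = 2*(-28*y^3 + 693*y^2 - 120*y + 330)/(343*y^6 - 1470*y^4 + 2100*y^2 - 1000)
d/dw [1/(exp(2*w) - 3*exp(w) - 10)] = (3 - 2*exp(w))*exp(w)/(-exp(2*w) + 3*exp(w) + 10)^2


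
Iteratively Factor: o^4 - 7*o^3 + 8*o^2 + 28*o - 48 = (o - 2)*(o^3 - 5*o^2 - 2*o + 24) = (o - 3)*(o - 2)*(o^2 - 2*o - 8) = (o - 3)*(o - 2)*(o + 2)*(o - 4)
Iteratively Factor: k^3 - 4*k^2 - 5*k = (k)*(k^2 - 4*k - 5) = k*(k - 5)*(k + 1)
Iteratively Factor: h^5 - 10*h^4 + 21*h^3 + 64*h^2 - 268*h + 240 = (h - 2)*(h^4 - 8*h^3 + 5*h^2 + 74*h - 120) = (h - 2)*(h + 3)*(h^3 - 11*h^2 + 38*h - 40) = (h - 4)*(h - 2)*(h + 3)*(h^2 - 7*h + 10) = (h - 4)*(h - 2)^2*(h + 3)*(h - 5)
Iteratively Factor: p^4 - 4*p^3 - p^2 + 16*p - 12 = (p - 2)*(p^3 - 2*p^2 - 5*p + 6) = (p - 2)*(p + 2)*(p^2 - 4*p + 3) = (p - 3)*(p - 2)*(p + 2)*(p - 1)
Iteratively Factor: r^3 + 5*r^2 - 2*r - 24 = (r + 4)*(r^2 + r - 6) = (r + 3)*(r + 4)*(r - 2)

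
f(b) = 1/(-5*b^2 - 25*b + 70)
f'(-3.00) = 0.00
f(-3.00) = 0.01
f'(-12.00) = 0.00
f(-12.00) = 0.00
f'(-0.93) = 0.00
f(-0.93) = 0.01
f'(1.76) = 0.39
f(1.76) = 0.10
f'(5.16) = 0.00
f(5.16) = -0.01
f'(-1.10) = 0.00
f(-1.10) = 0.01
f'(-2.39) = 0.00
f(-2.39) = 0.01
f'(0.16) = 0.01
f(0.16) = 0.02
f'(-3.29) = -0.00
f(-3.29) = 0.01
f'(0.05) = 0.01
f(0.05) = 0.01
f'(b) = (10*b + 25)/(-5*b^2 - 25*b + 70)^2 = (2*b + 5)/(5*(b^2 + 5*b - 14)^2)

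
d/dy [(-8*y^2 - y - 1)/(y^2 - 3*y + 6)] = (25*y^2 - 94*y - 9)/(y^4 - 6*y^3 + 21*y^2 - 36*y + 36)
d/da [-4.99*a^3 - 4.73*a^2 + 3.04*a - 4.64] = -14.97*a^2 - 9.46*a + 3.04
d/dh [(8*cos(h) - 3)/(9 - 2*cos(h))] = -66*sin(h)/(2*cos(h) - 9)^2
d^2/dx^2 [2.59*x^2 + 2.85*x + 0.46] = 5.18000000000000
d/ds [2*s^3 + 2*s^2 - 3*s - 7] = 6*s^2 + 4*s - 3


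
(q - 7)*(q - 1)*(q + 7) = q^3 - q^2 - 49*q + 49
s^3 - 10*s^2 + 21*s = s*(s - 7)*(s - 3)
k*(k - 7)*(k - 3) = k^3 - 10*k^2 + 21*k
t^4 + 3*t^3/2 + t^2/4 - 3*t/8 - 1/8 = (t - 1/2)*(t + 1/2)^2*(t + 1)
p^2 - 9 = (p - 3)*(p + 3)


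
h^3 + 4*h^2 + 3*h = h*(h + 1)*(h + 3)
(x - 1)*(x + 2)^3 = x^4 + 5*x^3 + 6*x^2 - 4*x - 8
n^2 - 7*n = n*(n - 7)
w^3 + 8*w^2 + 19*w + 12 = (w + 1)*(w + 3)*(w + 4)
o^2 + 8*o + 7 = (o + 1)*(o + 7)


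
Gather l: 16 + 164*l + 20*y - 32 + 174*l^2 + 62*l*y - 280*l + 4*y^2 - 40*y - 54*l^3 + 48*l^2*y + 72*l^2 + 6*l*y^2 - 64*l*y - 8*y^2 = -54*l^3 + l^2*(48*y + 246) + l*(6*y^2 - 2*y - 116) - 4*y^2 - 20*y - 16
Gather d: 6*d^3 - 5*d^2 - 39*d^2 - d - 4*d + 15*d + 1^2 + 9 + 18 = 6*d^3 - 44*d^2 + 10*d + 28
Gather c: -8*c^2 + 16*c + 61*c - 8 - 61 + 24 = -8*c^2 + 77*c - 45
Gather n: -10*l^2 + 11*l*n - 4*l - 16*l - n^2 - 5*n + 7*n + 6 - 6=-10*l^2 - 20*l - n^2 + n*(11*l + 2)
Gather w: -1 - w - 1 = -w - 2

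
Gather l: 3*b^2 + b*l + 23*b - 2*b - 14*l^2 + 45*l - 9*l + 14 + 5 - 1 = 3*b^2 + 21*b - 14*l^2 + l*(b + 36) + 18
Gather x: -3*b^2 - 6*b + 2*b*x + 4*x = -3*b^2 - 6*b + x*(2*b + 4)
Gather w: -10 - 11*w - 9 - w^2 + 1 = -w^2 - 11*w - 18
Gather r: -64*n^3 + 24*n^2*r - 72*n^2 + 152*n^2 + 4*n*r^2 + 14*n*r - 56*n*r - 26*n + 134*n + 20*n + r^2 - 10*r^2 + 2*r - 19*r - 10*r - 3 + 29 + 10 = -64*n^3 + 80*n^2 + 128*n + r^2*(4*n - 9) + r*(24*n^2 - 42*n - 27) + 36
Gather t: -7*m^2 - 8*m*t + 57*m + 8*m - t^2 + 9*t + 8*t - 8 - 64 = -7*m^2 + 65*m - t^2 + t*(17 - 8*m) - 72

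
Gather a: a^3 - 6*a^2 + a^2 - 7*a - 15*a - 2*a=a^3 - 5*a^2 - 24*a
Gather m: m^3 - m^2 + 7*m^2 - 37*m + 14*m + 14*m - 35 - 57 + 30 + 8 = m^3 + 6*m^2 - 9*m - 54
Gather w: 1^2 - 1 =0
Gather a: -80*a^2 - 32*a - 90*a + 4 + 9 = -80*a^2 - 122*a + 13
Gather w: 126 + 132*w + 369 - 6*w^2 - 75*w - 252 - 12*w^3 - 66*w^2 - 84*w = -12*w^3 - 72*w^2 - 27*w + 243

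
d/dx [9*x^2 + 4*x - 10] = 18*x + 4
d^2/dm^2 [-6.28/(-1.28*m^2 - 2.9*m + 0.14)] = (-20.578304*m^2 - 46.62272*m + 6.28*(2.56*m + 2.9)*(5.12*m + 5.8) + 2.250752)/(1.28*m^2 + 2.9*m - 0.14)^3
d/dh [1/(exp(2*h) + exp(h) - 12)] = (-2*exp(h) - 1)*exp(h)/(exp(2*h) + exp(h) - 12)^2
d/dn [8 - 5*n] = -5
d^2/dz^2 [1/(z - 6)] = 2/(z - 6)^3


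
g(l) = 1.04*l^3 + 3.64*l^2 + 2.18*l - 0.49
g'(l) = 3.12*l^2 + 7.28*l + 2.18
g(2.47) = 42.77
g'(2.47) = 39.20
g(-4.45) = -29.76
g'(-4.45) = 31.57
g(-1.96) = 1.39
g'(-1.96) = -0.10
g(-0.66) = -0.64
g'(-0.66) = -1.27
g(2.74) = 54.20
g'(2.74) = 45.55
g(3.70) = 110.09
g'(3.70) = 71.83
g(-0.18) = -0.77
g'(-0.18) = 0.97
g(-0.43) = -0.84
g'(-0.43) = -0.37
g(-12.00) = -1299.61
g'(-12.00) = 364.10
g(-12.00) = -1299.61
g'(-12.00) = 364.10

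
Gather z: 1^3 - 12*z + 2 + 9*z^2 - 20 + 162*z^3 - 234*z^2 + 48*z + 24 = 162*z^3 - 225*z^2 + 36*z + 7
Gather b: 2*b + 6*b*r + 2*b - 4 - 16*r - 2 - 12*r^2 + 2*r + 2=b*(6*r + 4) - 12*r^2 - 14*r - 4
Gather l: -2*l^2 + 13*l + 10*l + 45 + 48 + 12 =-2*l^2 + 23*l + 105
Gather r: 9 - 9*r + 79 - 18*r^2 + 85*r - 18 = -18*r^2 + 76*r + 70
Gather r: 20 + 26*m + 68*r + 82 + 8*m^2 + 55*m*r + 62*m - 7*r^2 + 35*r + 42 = 8*m^2 + 88*m - 7*r^2 + r*(55*m + 103) + 144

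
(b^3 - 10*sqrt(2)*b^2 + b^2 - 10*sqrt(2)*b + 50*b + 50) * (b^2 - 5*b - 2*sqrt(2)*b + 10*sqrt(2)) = b^5 - 12*sqrt(2)*b^4 - 4*b^4 + 48*sqrt(2)*b^3 + 85*b^3 - 360*b^2 - 40*sqrt(2)*b^2 - 450*b + 400*sqrt(2)*b + 500*sqrt(2)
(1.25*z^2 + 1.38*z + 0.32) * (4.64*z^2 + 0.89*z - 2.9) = 5.8*z^4 + 7.5157*z^3 - 0.912*z^2 - 3.7172*z - 0.928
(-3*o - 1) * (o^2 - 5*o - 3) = -3*o^3 + 14*o^2 + 14*o + 3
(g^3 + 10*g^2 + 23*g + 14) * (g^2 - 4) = g^5 + 10*g^4 + 19*g^3 - 26*g^2 - 92*g - 56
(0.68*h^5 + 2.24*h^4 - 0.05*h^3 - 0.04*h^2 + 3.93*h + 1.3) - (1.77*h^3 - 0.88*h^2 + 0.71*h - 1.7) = 0.68*h^5 + 2.24*h^4 - 1.82*h^3 + 0.84*h^2 + 3.22*h + 3.0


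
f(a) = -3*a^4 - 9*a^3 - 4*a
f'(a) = -12*a^3 - 27*a^2 - 4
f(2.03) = -134.35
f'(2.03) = -215.65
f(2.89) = -438.07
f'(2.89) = -519.16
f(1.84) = -97.81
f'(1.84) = -170.17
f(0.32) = -1.61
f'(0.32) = -7.16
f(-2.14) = 33.84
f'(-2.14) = -10.05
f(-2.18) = 34.21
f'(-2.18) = -7.99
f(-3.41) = -35.13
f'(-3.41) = 157.86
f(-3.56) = -61.56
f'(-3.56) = 195.23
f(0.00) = 0.00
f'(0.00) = -4.00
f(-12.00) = -46608.00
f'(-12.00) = 16844.00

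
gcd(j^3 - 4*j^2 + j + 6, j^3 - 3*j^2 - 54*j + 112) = j - 2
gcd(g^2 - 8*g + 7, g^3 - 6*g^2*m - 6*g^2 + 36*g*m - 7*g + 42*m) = g - 7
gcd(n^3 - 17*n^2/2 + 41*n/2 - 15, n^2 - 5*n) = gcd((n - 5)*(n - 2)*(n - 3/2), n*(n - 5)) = n - 5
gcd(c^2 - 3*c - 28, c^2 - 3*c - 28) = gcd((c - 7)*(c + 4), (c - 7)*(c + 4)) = c^2 - 3*c - 28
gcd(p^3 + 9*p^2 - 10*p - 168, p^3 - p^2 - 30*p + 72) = p^2 + 2*p - 24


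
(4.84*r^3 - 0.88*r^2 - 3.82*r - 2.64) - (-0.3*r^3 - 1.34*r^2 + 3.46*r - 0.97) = 5.14*r^3 + 0.46*r^2 - 7.28*r - 1.67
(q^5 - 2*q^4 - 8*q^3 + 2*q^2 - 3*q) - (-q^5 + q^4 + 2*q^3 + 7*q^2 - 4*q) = 2*q^5 - 3*q^4 - 10*q^3 - 5*q^2 + q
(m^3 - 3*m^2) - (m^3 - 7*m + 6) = -3*m^2 + 7*m - 6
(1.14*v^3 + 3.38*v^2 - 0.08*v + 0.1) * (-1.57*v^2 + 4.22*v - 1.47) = -1.7898*v^5 - 0.495800000000001*v^4 + 12.7134*v^3 - 5.4632*v^2 + 0.5396*v - 0.147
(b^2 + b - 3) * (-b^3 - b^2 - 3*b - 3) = -b^5 - 2*b^4 - b^3 - 3*b^2 + 6*b + 9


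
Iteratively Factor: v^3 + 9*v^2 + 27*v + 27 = (v + 3)*(v^2 + 6*v + 9) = (v + 3)^2*(v + 3)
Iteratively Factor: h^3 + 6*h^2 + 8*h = (h)*(h^2 + 6*h + 8) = h*(h + 4)*(h + 2)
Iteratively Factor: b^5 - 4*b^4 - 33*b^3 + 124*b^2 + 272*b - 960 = (b - 5)*(b^4 + b^3 - 28*b^2 - 16*b + 192) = (b - 5)*(b - 3)*(b^3 + 4*b^2 - 16*b - 64) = (b - 5)*(b - 3)*(b + 4)*(b^2 - 16) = (b - 5)*(b - 4)*(b - 3)*(b + 4)*(b + 4)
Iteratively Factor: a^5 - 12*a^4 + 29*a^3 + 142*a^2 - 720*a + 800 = (a - 5)*(a^4 - 7*a^3 - 6*a^2 + 112*a - 160) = (a - 5)*(a + 4)*(a^3 - 11*a^2 + 38*a - 40) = (a - 5)*(a - 4)*(a + 4)*(a^2 - 7*a + 10) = (a - 5)*(a - 4)*(a - 2)*(a + 4)*(a - 5)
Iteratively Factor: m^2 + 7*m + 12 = (m + 3)*(m + 4)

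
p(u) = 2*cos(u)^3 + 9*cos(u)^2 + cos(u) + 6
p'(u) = -6*sin(u)*cos(u)^2 - 18*sin(u)*cos(u) - sin(u)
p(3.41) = 11.61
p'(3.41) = -2.86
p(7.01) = 12.61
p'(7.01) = -11.83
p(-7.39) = 8.43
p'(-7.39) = 9.17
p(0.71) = 12.81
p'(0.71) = -11.80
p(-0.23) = 17.35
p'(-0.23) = 5.52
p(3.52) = 11.24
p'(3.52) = -3.90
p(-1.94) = 6.72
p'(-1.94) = -4.40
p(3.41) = 11.61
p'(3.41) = -2.86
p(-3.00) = 11.89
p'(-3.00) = -1.54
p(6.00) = 17.03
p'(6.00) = 6.65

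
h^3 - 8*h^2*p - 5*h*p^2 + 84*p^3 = (h - 7*p)*(h - 4*p)*(h + 3*p)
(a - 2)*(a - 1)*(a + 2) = a^3 - a^2 - 4*a + 4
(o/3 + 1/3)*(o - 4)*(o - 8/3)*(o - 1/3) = o^4/3 - 2*o^3 + 53*o^2/27 + 28*o/9 - 32/27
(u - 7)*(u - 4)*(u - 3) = u^3 - 14*u^2 + 61*u - 84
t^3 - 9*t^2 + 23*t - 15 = (t - 5)*(t - 3)*(t - 1)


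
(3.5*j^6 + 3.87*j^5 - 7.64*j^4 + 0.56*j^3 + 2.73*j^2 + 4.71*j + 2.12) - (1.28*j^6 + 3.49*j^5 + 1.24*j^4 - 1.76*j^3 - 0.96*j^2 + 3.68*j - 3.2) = 2.22*j^6 + 0.38*j^5 - 8.88*j^4 + 2.32*j^3 + 3.69*j^2 + 1.03*j + 5.32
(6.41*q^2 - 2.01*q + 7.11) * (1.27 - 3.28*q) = -21.0248*q^3 + 14.7335*q^2 - 25.8735*q + 9.0297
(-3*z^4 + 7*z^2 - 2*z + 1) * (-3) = 9*z^4 - 21*z^2 + 6*z - 3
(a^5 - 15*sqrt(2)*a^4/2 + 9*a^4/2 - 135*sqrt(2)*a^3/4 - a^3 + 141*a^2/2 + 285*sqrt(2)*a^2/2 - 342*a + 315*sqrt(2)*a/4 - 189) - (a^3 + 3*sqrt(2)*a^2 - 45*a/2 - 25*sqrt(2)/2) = a^5 - 15*sqrt(2)*a^4/2 + 9*a^4/2 - 135*sqrt(2)*a^3/4 - 2*a^3 + 141*a^2/2 + 279*sqrt(2)*a^2/2 - 639*a/2 + 315*sqrt(2)*a/4 - 189 + 25*sqrt(2)/2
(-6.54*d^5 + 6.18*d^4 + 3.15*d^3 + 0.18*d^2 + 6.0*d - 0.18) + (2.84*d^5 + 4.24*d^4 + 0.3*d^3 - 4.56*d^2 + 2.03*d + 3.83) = -3.7*d^5 + 10.42*d^4 + 3.45*d^3 - 4.38*d^2 + 8.03*d + 3.65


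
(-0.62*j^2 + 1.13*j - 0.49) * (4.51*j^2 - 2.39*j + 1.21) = -2.7962*j^4 + 6.5781*j^3 - 5.6608*j^2 + 2.5384*j - 0.5929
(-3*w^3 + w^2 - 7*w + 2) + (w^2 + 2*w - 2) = -3*w^3 + 2*w^2 - 5*w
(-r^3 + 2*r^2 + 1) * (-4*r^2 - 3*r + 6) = 4*r^5 - 5*r^4 - 12*r^3 + 8*r^2 - 3*r + 6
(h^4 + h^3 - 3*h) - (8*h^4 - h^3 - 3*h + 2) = -7*h^4 + 2*h^3 - 2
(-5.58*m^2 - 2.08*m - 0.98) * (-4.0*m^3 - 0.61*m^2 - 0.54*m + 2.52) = 22.32*m^5 + 11.7238*m^4 + 8.202*m^3 - 12.3406*m^2 - 4.7124*m - 2.4696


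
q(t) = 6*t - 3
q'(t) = 6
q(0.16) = -2.04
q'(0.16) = 6.00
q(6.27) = 34.62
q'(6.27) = 6.00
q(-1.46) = -11.76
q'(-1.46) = 6.00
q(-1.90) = -14.40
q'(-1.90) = 6.00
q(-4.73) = -31.38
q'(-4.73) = 6.00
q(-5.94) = -38.64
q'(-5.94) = 6.00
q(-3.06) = -21.36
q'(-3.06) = 6.00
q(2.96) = 14.76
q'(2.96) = 6.00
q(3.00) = 15.00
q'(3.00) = 6.00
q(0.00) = -3.00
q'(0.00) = 6.00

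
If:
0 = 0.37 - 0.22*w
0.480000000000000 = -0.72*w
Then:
No Solution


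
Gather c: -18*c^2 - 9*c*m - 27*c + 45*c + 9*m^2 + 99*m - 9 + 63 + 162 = -18*c^2 + c*(18 - 9*m) + 9*m^2 + 99*m + 216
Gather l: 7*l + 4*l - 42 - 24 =11*l - 66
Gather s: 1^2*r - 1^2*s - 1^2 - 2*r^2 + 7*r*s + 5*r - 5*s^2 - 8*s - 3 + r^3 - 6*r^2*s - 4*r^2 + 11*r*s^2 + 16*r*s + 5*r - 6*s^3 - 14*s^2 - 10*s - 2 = r^3 - 6*r^2 + 11*r - 6*s^3 + s^2*(11*r - 19) + s*(-6*r^2 + 23*r - 19) - 6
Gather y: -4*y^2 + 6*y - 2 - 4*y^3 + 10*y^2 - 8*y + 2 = -4*y^3 + 6*y^2 - 2*y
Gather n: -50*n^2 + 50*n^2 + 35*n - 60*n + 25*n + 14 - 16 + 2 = 0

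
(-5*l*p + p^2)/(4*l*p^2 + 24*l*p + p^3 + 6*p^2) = (-5*l + p)/(4*l*p + 24*l + p^2 + 6*p)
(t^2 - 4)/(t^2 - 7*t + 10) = (t + 2)/(t - 5)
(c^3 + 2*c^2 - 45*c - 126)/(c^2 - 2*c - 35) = (c^2 + 9*c + 18)/(c + 5)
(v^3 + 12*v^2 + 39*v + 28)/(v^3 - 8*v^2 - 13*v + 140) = (v^2 + 8*v + 7)/(v^2 - 12*v + 35)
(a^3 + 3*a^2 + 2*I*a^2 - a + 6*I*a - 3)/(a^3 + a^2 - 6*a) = (a^2 + 2*I*a - 1)/(a*(a - 2))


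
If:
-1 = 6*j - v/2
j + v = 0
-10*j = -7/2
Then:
No Solution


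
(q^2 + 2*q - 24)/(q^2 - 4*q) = (q + 6)/q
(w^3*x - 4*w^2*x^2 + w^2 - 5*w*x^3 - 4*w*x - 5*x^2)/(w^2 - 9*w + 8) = (w^3*x - 4*w^2*x^2 + w^2 - 5*w*x^3 - 4*w*x - 5*x^2)/(w^2 - 9*w + 8)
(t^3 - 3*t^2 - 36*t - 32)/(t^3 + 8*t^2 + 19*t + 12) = (t - 8)/(t + 3)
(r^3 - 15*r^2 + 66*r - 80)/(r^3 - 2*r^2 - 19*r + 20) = (r^2 - 10*r + 16)/(r^2 + 3*r - 4)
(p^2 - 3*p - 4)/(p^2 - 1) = (p - 4)/(p - 1)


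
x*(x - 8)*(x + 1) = x^3 - 7*x^2 - 8*x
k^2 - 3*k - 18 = (k - 6)*(k + 3)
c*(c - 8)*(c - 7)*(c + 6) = c^4 - 9*c^3 - 34*c^2 + 336*c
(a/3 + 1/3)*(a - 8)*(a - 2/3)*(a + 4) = a^4/3 - 11*a^3/9 - 34*a^2/3 - 8*a/3 + 64/9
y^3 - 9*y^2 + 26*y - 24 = (y - 4)*(y - 3)*(y - 2)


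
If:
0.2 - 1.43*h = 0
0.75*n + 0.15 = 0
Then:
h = 0.14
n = -0.20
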